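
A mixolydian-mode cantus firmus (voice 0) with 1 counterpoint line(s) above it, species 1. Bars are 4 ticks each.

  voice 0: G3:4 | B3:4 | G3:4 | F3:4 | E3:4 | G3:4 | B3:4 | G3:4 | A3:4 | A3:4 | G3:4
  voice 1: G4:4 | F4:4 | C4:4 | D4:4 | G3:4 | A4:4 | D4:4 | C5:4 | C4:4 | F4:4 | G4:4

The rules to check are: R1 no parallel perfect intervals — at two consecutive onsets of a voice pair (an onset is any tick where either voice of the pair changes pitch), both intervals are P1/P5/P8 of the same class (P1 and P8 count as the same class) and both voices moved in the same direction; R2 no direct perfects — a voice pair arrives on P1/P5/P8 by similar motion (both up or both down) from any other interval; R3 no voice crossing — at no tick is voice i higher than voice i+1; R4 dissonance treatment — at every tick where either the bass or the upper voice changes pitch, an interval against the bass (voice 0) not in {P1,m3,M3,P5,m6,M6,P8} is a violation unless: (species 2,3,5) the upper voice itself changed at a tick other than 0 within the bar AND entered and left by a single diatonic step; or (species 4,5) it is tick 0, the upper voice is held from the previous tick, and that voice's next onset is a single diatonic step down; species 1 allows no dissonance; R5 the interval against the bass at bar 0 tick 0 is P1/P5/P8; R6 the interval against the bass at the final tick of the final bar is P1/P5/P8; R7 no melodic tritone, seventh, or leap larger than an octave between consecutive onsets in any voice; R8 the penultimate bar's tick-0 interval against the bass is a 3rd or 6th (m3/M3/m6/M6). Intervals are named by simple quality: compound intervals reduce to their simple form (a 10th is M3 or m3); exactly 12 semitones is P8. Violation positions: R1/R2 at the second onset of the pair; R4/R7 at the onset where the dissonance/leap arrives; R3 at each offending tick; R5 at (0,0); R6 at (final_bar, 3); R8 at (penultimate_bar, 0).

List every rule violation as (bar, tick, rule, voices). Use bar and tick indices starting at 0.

(1, 0, R4, (0, 1))
(2, 0, R4, (0, 1))
(5, 0, R4, (0, 1))
(5, 0, R7, (1,))
(7, 0, R4, (0, 1))
(7, 0, R7, (1,))

bar 0: v0=G3 v1=G4 downbeat P8
bar 1: v0=B3 v1=F4 downbeat TT
bar 2: v0=G3 v1=C4 downbeat P4
bar 3: v0=F3 v1=D4 downbeat M6
bar 4: v0=E3 v1=G3 downbeat m3
bar 5: v0=G3 v1=A4 downbeat M2
bar 6: v0=B3 v1=D4 downbeat m3
bar 7: v0=G3 v1=C5 downbeat P4
bar 8: v0=A3 v1=C4 downbeat m3
bar 9: v0=A3 v1=F4 downbeat m6
bar 10: v0=G3 v1=G4 downbeat P8
  -> R4 @ bar 1 tick 0 v(0, 1): B3/F4 TT untreated
  -> R4 @ bar 2 tick 0 v(0, 1): G3/C4 P4 untreated
  -> R4 @ bar 5 tick 0 v(0, 1): G3/A4 M2 untreated
  -> R7 @ bar 5 tick 0 v(1,): G3->A4 leap 14st
  -> R4 @ bar 7 tick 0 v(0, 1): G3/C5 P4 untreated
  -> R7 @ bar 7 tick 0 v(1,): D4->C5 leap 10st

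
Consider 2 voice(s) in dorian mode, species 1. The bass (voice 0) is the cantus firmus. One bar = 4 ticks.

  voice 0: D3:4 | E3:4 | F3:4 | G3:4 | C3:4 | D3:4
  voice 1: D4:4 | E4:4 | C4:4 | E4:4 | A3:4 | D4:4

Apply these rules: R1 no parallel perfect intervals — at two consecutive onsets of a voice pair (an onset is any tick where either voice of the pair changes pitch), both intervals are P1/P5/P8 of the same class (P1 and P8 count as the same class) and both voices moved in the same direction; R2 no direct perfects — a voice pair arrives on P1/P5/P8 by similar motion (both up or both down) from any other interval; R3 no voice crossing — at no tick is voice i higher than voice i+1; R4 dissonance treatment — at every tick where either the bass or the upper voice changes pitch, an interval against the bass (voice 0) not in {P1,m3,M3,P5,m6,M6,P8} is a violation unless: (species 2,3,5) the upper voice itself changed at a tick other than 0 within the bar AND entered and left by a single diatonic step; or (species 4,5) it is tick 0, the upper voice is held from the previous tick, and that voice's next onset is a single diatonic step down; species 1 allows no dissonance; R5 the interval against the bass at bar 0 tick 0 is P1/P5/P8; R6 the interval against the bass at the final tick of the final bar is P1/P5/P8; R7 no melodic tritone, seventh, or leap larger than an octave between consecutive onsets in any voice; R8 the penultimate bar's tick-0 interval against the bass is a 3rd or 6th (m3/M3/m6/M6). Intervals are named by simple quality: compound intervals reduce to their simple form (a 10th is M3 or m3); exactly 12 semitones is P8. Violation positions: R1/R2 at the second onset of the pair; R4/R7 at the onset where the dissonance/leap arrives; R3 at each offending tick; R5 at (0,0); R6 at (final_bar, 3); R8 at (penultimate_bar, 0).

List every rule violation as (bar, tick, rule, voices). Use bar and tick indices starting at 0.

(1, 0, R1, (0, 1))
(5, 0, R2, (0, 1))

bar 0: v0=D3 v1=D4 downbeat P8
bar 1: v0=E3 v1=E4 downbeat P8
bar 2: v0=F3 v1=C4 downbeat P5
bar 3: v0=G3 v1=E4 downbeat M6
bar 4: v0=C3 v1=A3 downbeat M6
bar 5: v0=D3 v1=D4 downbeat P8
  -> R1 @ bar 1 tick 0 v(0, 1): D3/D4 P8 -> E3/E4 P8 similar
  -> R2 @ bar 5 tick 0 v(0, 1): C3/A3 M6 -> D3/D4 P8 similar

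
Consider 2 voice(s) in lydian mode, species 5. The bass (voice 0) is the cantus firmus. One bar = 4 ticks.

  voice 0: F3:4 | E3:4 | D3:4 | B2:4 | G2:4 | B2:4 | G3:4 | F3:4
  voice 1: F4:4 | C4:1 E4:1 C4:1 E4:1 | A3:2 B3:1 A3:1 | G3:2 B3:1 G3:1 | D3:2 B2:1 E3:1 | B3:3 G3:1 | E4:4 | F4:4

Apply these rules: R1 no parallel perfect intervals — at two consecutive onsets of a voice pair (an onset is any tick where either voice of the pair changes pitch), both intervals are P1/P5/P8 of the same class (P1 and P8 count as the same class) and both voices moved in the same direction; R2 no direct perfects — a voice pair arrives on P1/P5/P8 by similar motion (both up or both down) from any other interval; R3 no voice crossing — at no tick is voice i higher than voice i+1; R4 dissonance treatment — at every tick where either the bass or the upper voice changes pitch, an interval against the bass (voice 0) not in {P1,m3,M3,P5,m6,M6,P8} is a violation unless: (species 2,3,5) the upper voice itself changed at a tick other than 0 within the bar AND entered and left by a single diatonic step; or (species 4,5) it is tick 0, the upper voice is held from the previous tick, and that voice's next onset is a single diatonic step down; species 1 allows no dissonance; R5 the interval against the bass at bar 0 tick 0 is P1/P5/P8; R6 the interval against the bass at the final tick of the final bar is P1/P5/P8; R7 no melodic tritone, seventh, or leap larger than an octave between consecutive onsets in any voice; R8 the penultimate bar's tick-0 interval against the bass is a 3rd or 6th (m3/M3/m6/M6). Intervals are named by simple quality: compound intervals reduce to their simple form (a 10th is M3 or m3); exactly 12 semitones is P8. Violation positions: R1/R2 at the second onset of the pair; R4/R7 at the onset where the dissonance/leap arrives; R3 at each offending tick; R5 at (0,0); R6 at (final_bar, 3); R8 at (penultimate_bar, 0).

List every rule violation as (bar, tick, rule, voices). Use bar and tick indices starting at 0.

(2, 0, R2, (0, 1))
(4, 0, R2, (0, 1))
(5, 0, R2, (0, 1))

bar 0: v0=F3 v1=F4 downbeat P8
bar 1: v0=E3 v1=C4 downbeat m6
bar 2: v0=D3 v1=A3 downbeat P5
bar 3: v0=B2 v1=G3 downbeat m6
bar 4: v0=G2 v1=D3 downbeat P5
bar 5: v0=B2 v1=B3 downbeat P8
bar 6: v0=G3 v1=E4 downbeat M6
bar 7: v0=F3 v1=F4 downbeat P8
  -> R2 @ bar 2 tick 0 v(0, 1): E3/E4 P8 -> D3/A3 P5 similar
  -> R2 @ bar 4 tick 0 v(0, 1): B2/G3 m6 -> G2/D3 P5 similar
  -> R2 @ bar 5 tick 0 v(0, 1): G2/E3 M6 -> B2/B3 P8 similar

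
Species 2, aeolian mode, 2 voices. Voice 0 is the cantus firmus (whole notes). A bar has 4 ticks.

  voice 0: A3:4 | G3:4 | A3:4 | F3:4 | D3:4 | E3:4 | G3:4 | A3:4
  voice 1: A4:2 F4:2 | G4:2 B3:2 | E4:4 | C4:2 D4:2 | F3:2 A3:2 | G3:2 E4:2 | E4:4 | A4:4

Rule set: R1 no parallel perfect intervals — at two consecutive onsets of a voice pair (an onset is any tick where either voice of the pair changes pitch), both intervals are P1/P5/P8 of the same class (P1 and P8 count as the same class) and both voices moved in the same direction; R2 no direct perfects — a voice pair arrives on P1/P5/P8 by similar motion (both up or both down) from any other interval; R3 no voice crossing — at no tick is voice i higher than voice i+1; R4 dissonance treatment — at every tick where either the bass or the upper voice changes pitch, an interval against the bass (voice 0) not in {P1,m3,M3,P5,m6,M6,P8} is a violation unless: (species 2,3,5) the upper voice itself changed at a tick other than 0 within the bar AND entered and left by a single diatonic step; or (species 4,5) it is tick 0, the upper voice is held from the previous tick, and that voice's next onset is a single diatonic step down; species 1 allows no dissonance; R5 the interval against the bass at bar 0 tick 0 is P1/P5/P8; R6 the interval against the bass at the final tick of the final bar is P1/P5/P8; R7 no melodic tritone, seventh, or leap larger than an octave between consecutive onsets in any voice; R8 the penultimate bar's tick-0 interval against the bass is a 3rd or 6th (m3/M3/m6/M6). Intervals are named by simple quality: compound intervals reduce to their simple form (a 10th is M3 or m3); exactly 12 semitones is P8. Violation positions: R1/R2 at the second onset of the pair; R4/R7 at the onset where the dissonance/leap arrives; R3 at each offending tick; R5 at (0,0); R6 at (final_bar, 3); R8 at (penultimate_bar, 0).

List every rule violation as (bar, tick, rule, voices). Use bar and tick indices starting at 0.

bar 0: v0=A3 v1=A4 downbeat P8
bar 1: v0=G3 v1=G4 downbeat P8
bar 2: v0=A3 v1=E4 downbeat P5
bar 3: v0=F3 v1=C4 downbeat P5
bar 4: v0=D3 v1=F3 downbeat m3
bar 5: v0=E3 v1=G3 downbeat m3
bar 6: v0=G3 v1=E4 downbeat M6
bar 7: v0=A3 v1=A4 downbeat P8
  -> R2 @ bar 2 tick 0 v(0, 1): G3/B3 M3 -> A3/E4 P5 similar
  -> R1 @ bar 3 tick 0 v(0, 1): A3/E4 P5 -> F3/C4 P5 similar
  -> R2 @ bar 7 tick 0 v(0, 1): G3/E4 M6 -> A3/A4 P8 similar

(2, 0, R2, (0, 1))
(3, 0, R1, (0, 1))
(7, 0, R2, (0, 1))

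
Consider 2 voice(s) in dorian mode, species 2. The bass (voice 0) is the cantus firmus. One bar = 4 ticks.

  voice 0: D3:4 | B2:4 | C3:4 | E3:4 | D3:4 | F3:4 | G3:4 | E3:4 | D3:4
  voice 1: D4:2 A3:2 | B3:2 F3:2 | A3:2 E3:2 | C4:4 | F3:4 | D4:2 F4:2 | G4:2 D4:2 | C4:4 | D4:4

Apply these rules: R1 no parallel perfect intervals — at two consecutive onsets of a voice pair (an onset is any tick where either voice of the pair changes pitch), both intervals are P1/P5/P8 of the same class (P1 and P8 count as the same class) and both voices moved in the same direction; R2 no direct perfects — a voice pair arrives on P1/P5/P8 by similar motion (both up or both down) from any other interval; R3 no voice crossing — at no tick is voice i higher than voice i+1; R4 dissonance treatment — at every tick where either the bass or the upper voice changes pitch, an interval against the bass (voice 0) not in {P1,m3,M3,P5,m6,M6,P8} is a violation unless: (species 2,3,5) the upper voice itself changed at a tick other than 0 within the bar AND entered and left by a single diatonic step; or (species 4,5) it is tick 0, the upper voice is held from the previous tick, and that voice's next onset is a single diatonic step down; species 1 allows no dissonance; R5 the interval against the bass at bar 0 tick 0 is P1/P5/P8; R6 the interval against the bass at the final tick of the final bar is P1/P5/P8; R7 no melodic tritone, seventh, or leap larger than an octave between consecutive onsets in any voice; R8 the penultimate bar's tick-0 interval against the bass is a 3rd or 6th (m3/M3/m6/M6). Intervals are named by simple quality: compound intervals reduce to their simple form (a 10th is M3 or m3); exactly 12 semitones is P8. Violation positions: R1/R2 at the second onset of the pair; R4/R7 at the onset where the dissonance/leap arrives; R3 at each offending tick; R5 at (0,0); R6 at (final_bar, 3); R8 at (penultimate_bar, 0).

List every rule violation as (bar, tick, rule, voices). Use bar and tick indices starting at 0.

(1, 2, R4, (0, 1))
(1, 2, R7, (1,))
(6, 0, R1, (0, 1))

bar 0: v0=D3 v1=D4 downbeat P8
bar 1: v0=B2 v1=B3 downbeat P8
bar 2: v0=C3 v1=A3 downbeat M6
bar 3: v0=E3 v1=C4 downbeat m6
bar 4: v0=D3 v1=F3 downbeat m3
bar 5: v0=F3 v1=D4 downbeat M6
bar 6: v0=G3 v1=G4 downbeat P8
bar 7: v0=E3 v1=C4 downbeat m6
bar 8: v0=D3 v1=D4 downbeat P8
  -> R4 @ bar 1 tick 2 v(0, 1): B2/F3 TT untreated
  -> R7 @ bar 1 tick 2 v(1,): B3->F3 leap 6st
  -> R1 @ bar 6 tick 0 v(0, 1): F3/F4 P8 -> G3/G4 P8 similar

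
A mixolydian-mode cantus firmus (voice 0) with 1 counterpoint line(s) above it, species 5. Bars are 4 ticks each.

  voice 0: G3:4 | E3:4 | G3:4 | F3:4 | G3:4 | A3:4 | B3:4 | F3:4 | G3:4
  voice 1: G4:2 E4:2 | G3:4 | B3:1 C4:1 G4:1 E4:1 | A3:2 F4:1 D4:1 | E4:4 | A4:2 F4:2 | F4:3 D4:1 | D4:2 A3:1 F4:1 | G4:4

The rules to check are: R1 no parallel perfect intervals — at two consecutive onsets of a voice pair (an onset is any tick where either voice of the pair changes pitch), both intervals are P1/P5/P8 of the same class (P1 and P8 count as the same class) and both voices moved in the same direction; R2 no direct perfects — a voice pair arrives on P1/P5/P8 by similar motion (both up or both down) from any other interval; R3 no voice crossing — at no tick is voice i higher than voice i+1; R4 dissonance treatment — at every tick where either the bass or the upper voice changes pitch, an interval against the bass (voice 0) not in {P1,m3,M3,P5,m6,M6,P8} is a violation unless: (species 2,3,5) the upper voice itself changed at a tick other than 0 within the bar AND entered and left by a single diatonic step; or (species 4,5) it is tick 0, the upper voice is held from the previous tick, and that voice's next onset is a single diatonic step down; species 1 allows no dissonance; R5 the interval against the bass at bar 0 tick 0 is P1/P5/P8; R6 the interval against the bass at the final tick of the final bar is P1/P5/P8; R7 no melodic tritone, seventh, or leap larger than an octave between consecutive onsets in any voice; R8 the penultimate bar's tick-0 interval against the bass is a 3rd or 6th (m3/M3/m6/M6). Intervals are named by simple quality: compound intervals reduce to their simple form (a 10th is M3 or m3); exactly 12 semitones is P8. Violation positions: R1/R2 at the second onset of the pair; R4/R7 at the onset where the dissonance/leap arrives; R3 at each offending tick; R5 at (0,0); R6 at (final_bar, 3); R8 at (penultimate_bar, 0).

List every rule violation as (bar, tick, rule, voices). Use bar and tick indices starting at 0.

bar 0: v0=G3 v1=G4 downbeat P8
bar 1: v0=E3 v1=G3 downbeat m3
bar 2: v0=G3 v1=B3 downbeat M3
bar 3: v0=F3 v1=A3 downbeat M3
bar 4: v0=G3 v1=E4 downbeat M6
bar 5: v0=A3 v1=A4 downbeat P8
bar 6: v0=B3 v1=F4 downbeat TT
bar 7: v0=F3 v1=D4 downbeat M6
bar 8: v0=G3 v1=G4 downbeat P8
  -> R4 @ bar 2 tick 1 v(0, 1): G3/C4 P4 untreated
  -> R2 @ bar 5 tick 0 v(0, 1): G3/E4 M6 -> A3/A4 P8 similar
  -> R4 @ bar 6 tick 0 v(0, 1): B3/F4 TT untreated
  -> R7 @ bar 7 tick 0 v(0,): B3->F3 leap 6st
  -> R1 @ bar 8 tick 0 v(0, 1): F3/F4 P8 -> G3/G4 P8 similar

(2, 1, R4, (0, 1))
(5, 0, R2, (0, 1))
(6, 0, R4, (0, 1))
(7, 0, R7, (0,))
(8, 0, R1, (0, 1))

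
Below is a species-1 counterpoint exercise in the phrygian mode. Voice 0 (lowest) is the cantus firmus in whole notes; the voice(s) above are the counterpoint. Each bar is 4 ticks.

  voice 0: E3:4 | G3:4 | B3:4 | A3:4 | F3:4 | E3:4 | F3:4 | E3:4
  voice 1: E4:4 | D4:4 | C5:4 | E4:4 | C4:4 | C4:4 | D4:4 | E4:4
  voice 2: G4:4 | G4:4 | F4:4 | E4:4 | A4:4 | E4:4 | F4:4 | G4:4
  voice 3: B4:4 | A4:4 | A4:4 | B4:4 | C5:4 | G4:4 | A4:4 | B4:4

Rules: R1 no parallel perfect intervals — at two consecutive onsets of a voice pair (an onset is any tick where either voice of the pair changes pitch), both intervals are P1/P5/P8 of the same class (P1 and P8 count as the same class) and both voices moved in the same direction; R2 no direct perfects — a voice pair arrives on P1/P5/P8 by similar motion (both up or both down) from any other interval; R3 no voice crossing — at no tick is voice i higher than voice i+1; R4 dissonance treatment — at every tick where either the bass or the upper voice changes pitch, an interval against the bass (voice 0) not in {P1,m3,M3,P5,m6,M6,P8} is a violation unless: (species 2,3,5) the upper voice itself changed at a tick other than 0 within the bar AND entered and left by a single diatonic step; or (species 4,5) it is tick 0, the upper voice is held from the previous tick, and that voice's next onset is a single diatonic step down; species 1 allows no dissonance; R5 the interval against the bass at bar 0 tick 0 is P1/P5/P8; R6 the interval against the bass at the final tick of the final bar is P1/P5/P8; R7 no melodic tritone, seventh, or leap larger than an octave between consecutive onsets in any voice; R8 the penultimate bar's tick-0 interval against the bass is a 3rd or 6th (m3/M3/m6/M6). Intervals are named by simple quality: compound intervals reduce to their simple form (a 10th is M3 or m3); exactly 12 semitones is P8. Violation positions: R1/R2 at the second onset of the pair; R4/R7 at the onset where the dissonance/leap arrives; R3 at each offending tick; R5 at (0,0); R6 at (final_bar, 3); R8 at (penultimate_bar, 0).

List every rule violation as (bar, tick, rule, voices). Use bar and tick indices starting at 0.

(0, 0, R5, (0, 2))
(1, 0, R1, (1, 3))
(1, 0, R4, (0, 3))
(2, 0, R3, (1, 2))
(2, 0, R4, (0, 1))
(2, 0, R4, (0, 2))
(2, 0, R4, (0, 3))
(2, 0, R7, (1,))
(2, 1, R3, (1, 2))
(2, 2, R3, (1, 2))
(2, 3, R3, (1, 2))
(3, 0, R2, (0, 1))
(3, 0, R2, (0, 2))
(3, 0, R2, (1, 2))
(3, 0, R4, (0, 3))
(4, 0, R1, (0, 1))
(5, 0, R2, (0, 2))
(6, 0, R1, (0, 2))
(6, 0, R1, (1, 3))
(6, 0, R8, (0, 2))
(7, 0, R1, (1, 3))
(7, 3, R6, (0, 2))

bar 0: v0=E3 v1=E4 v2=G4 v3=B4 downbeat P5
bar 1: v0=G3 v1=D4 v2=G4 v3=A4 downbeat M2
bar 2: v0=B3 v1=C5 v2=F4 v3=A4 downbeat m7
bar 3: v0=A3 v1=E4 v2=E4 v3=B4 downbeat M2
bar 4: v0=F3 v1=C4 v2=A4 v3=C5 downbeat P5
bar 5: v0=E3 v1=C4 v2=E4 v3=G4 downbeat m3
bar 6: v0=F3 v1=D4 v2=F4 v3=A4 downbeat M3
bar 7: v0=E3 v1=E4 v2=G4 v3=B4 downbeat P5
  -> R5 @ bar 0 tick 0 v(0, 2): opens on m3
  -> R1 @ bar 1 tick 0 v(1, 3): E4/B4 P5 -> D4/A4 P5 similar
  -> R4 @ bar 1 tick 0 v(0, 3): G3/A4 M2 untreated
  -> R3 @ bar 2 tick 0 v(1, 2): C5 above F4
  -> R4 @ bar 2 tick 0 v(0, 1): B3/C5 m2 untreated
  -> R4 @ bar 2 tick 0 v(0, 2): B3/F4 TT untreated
  -> R4 @ bar 2 tick 0 v(0, 3): B3/A4 m7 untreated
  -> R7 @ bar 2 tick 0 v(1,): D4->C5 leap 10st
  -> R3 @ bar 2 tick 1 v(1, 2): C5 above F4
  -> R3 @ bar 2 tick 2 v(1, 2): C5 above F4
  -> R3 @ bar 2 tick 3 v(1, 2): C5 above F4
  -> R2 @ bar 3 tick 0 v(0, 1): B3/C5 m2 -> A3/E4 P5 similar
  -> R2 @ bar 3 tick 0 v(0, 2): B3/F4 TT -> A3/E4 P5 similar
  -> R2 @ bar 3 tick 0 v(1, 2): C5/F4 P5 -> E4/E4 P1 similar
  -> R4 @ bar 3 tick 0 v(0, 3): A3/B4 M2 untreated
  -> R1 @ bar 4 tick 0 v(0, 1): A3/E4 P5 -> F3/C4 P5 similar
  -> R2 @ bar 5 tick 0 v(0, 2): F3/A4 M3 -> E3/E4 P8 similar
  -> R1 @ bar 6 tick 0 v(0, 2): E3/E4 P8 -> F3/F4 P8 similar
  -> R1 @ bar 6 tick 0 v(1, 3): C4/G4 P5 -> D4/A4 P5 similar
  -> R8 @ bar 6 tick 0 v(0, 2): penult P8 not 3rd/6th
  -> R1 @ bar 7 tick 0 v(1, 3): D4/A4 P5 -> E4/B4 P5 similar
  -> R6 @ bar 7 tick 3 v(0, 2): closes on m3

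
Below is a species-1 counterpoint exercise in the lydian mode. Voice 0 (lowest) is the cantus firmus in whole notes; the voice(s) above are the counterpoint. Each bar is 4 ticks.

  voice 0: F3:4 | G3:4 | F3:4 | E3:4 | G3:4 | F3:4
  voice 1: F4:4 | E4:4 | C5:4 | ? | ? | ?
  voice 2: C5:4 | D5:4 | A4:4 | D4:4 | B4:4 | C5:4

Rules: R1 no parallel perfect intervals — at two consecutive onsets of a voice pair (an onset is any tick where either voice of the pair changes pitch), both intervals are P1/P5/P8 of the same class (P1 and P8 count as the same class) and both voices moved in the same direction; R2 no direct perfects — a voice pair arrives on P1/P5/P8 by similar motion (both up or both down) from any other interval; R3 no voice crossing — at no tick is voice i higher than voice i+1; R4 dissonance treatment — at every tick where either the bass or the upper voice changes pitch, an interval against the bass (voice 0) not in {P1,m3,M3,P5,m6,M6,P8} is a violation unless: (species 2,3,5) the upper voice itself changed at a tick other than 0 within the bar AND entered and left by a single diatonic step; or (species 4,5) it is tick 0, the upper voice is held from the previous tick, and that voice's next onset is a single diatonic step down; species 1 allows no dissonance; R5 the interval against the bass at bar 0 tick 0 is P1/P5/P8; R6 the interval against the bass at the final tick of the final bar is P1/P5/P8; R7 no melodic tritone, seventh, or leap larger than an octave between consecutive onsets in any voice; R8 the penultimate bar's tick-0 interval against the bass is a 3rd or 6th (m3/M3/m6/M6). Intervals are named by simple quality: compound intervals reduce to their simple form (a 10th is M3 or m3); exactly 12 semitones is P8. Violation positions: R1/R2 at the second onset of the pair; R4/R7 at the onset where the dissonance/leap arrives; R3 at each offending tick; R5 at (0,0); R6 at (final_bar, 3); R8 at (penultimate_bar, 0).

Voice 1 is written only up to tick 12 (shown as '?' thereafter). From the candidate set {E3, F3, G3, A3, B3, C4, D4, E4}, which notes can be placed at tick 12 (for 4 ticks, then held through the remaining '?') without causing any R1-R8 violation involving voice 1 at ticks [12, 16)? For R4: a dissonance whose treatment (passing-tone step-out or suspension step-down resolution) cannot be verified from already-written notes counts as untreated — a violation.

{C4}

E3: violates R2,R7
F3: violates R4,R7
G3: violates R2,R7
A3: violates R4,R7
B3: violates R1,R7
C4: legal
D4: violates R2,R4,R7
E4: violates R2,R3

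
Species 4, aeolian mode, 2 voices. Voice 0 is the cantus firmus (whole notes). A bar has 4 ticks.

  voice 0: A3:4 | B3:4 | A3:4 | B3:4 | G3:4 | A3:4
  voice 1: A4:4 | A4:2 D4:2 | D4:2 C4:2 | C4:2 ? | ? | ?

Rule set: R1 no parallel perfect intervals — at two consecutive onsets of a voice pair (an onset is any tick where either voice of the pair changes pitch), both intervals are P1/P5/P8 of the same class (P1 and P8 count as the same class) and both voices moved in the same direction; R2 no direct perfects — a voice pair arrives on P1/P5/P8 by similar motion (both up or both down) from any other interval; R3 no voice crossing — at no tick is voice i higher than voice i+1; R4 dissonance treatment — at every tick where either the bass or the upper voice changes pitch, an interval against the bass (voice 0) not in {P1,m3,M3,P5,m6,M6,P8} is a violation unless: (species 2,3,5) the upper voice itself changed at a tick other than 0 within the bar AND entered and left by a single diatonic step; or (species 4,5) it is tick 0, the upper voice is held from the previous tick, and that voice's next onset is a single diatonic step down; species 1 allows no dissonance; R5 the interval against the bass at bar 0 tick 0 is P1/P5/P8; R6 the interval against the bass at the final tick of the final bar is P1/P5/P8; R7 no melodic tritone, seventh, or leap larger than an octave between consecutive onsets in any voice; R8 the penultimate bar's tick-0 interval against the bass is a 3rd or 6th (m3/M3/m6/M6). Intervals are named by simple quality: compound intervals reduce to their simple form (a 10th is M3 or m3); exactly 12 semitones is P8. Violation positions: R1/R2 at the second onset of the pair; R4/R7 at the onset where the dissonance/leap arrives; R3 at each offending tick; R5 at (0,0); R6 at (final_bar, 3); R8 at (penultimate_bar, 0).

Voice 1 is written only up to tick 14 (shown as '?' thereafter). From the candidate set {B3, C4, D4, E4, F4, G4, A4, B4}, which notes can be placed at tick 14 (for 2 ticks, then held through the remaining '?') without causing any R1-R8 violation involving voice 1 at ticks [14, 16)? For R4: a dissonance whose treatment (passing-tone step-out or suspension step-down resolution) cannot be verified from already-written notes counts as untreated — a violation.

B3: legal
C4: legal
D4: legal
E4: violates R4
F4: violates R4
G4: legal
A4: violates R4
B4: violates R7

{B3, C4, D4, G4}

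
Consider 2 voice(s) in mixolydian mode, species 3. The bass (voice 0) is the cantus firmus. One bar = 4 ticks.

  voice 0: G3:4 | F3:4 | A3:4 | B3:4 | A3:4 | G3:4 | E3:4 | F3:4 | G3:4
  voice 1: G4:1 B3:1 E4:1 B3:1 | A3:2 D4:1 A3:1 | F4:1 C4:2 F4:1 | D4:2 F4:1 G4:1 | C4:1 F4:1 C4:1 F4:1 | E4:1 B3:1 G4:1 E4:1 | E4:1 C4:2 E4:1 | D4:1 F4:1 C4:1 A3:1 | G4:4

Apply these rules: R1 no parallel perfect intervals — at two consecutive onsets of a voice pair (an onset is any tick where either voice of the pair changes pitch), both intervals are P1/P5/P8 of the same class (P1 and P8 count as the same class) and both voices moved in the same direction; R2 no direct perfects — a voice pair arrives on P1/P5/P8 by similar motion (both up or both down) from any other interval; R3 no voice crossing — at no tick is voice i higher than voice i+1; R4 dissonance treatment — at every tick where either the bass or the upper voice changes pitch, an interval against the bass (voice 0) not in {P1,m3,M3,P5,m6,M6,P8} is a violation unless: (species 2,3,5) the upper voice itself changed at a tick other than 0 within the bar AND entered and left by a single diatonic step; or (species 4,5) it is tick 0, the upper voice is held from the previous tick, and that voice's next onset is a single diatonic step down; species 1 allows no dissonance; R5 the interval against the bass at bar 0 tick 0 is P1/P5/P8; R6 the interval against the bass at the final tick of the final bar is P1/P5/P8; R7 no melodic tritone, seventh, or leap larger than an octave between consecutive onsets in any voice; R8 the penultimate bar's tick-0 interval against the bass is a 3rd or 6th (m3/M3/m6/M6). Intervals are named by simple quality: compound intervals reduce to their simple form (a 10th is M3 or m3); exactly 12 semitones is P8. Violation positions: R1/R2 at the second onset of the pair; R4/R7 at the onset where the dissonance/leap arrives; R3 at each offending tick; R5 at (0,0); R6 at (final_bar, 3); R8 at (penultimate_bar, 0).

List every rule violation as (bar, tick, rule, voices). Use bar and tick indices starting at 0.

(3, 2, R4, (0, 1))
(8, 0, R2, (0, 1))
(8, 0, R7, (1,))

bar 0: v0=G3 v1=G4 downbeat P8
bar 1: v0=F3 v1=A3 downbeat M3
bar 2: v0=A3 v1=F4 downbeat m6
bar 3: v0=B3 v1=D4 downbeat m3
bar 4: v0=A3 v1=C4 downbeat m3
bar 5: v0=G3 v1=E4 downbeat M6
bar 6: v0=E3 v1=E4 downbeat P8
bar 7: v0=F3 v1=D4 downbeat M6
bar 8: v0=G3 v1=G4 downbeat P8
  -> R4 @ bar 3 tick 2 v(0, 1): B3/F4 TT untreated
  -> R2 @ bar 8 tick 0 v(0, 1): F3/A3 M3 -> G3/G4 P8 similar
  -> R7 @ bar 8 tick 0 v(1,): A3->G4 leap 10st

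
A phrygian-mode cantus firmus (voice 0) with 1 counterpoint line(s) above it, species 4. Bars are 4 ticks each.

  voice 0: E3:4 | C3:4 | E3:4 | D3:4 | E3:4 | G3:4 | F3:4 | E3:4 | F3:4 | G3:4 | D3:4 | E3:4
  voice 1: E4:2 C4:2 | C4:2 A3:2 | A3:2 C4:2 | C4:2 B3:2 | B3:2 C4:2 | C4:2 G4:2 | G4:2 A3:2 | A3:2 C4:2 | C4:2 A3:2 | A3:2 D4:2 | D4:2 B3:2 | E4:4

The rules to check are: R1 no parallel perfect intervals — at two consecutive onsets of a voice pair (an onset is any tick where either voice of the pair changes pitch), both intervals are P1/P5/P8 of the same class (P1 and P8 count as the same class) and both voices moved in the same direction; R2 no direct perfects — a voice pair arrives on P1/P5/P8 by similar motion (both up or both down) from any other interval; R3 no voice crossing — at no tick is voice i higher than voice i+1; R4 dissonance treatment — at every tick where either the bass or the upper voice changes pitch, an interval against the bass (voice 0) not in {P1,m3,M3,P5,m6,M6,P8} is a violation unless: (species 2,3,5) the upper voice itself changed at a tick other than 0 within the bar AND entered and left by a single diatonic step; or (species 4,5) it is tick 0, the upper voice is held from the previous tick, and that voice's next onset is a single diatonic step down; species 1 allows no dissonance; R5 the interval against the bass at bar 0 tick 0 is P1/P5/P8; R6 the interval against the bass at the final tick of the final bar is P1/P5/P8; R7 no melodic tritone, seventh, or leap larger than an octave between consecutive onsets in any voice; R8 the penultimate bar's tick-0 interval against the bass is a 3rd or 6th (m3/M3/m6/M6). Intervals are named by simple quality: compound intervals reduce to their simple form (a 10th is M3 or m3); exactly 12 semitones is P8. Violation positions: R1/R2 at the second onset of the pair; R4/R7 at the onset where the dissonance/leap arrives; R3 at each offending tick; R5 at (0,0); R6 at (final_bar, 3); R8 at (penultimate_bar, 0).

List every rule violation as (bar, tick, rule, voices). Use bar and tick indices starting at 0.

bar 0: v0=E3 v1=E4 downbeat P8
bar 1: v0=C3 v1=C4 downbeat P8
bar 2: v0=E3 v1=A3 downbeat P4
bar 3: v0=D3 v1=C4 downbeat m7
bar 4: v0=E3 v1=B3 downbeat P5
bar 5: v0=G3 v1=C4 downbeat P4
bar 6: v0=F3 v1=G4 downbeat M2
bar 7: v0=E3 v1=A3 downbeat P4
bar 8: v0=F3 v1=C4 downbeat P5
bar 9: v0=G3 v1=A3 downbeat M2
bar 10: v0=D3 v1=D4 downbeat P8
bar 11: v0=E3 v1=E4 downbeat P8
  -> R4 @ bar 2 tick 0 v(0, 1): E3/A3 P4 untreated
  -> R4 @ bar 5 tick 0 v(0, 1): G3/C4 P4 untreated
  -> R4 @ bar 6 tick 0 v(0, 1): F3/G4 M2 untreated
  -> R7 @ bar 6 tick 2 v(1,): G4->A3 leap 10st
  -> R4 @ bar 7 tick 0 v(0, 1): E3/A3 P4 untreated
  -> R4 @ bar 9 tick 0 v(0, 1): G3/A3 M2 untreated
  -> R8 @ bar 10 tick 0 v(0, 1): penult P8 not 3rd/6th
  -> R2 @ bar 11 tick 0 v(0, 1): D3/B3 M6 -> E3/E4 P8 similar

(2, 0, R4, (0, 1))
(5, 0, R4, (0, 1))
(6, 0, R4, (0, 1))
(6, 2, R7, (1,))
(7, 0, R4, (0, 1))
(9, 0, R4, (0, 1))
(10, 0, R8, (0, 1))
(11, 0, R2, (0, 1))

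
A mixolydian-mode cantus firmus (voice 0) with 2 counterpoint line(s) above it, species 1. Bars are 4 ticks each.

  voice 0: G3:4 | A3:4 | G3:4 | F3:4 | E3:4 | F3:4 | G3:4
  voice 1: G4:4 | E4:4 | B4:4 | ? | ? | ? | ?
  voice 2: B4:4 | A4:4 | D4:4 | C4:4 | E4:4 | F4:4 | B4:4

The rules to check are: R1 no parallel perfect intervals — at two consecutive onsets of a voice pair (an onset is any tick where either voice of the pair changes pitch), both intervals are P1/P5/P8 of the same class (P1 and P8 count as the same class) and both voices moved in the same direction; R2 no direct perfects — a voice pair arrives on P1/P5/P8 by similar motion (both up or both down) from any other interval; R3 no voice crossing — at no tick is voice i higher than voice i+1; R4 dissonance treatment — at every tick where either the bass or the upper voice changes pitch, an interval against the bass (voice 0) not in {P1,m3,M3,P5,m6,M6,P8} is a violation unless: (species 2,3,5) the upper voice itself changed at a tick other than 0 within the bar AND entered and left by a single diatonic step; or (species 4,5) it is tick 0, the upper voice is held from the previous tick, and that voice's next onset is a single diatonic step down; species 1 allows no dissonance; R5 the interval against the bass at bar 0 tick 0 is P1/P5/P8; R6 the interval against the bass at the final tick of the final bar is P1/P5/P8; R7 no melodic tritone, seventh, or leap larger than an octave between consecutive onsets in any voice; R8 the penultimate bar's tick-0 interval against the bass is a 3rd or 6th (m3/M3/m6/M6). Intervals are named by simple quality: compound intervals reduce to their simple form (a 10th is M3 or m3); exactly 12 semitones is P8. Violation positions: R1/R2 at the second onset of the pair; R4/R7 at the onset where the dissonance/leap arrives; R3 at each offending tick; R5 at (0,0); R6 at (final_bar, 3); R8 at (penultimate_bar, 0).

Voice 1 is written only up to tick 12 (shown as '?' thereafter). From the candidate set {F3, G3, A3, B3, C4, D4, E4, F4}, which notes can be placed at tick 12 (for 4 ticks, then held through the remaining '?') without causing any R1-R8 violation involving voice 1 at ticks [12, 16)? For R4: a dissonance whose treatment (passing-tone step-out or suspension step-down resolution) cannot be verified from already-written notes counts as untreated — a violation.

F3: violates R2,R7
G3: violates R4,R7
A3: violates R7
B3: violates R4
C4: violates R2,R7
D4: violates R3
E4: violates R3,R4
F4: violates R2,R3,R7

{}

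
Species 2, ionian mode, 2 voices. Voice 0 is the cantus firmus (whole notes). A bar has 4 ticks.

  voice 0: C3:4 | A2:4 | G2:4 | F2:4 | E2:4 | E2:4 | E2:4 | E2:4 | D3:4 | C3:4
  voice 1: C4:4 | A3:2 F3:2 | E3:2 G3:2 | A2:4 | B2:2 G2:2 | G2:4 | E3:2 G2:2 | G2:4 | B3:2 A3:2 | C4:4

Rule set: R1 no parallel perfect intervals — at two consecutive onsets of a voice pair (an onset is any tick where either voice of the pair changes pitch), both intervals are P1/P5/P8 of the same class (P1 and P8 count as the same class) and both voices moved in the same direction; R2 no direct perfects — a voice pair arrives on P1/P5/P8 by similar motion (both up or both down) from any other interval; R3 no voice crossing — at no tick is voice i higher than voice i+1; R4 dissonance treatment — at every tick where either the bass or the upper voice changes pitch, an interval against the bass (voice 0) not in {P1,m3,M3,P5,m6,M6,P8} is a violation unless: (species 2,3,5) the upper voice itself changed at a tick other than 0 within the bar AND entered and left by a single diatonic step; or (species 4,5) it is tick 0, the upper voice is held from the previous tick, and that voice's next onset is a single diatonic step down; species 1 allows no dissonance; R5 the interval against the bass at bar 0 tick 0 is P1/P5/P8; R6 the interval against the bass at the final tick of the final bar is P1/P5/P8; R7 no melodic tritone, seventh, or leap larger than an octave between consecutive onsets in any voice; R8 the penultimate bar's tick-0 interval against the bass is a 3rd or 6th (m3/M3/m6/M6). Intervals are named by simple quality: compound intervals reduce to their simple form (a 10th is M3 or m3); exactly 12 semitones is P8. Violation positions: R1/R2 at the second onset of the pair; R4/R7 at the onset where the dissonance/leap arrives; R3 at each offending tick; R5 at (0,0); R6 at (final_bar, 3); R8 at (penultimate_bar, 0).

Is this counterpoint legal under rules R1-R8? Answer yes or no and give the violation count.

bar 0: v0=C3 v1=C4 (P8)
bar 1: v0=A2 v1=A3 (P8)
bar 2: v0=G2 v1=E3 (M6)
bar 3: v0=F2 v1=A2 (M3)
bar 4: v0=E2 v1=B2 (P5)
bar 5: v0=E2 v1=G2 (m3)
bar 6: v0=E2 v1=E3 (P8)
bar 7: v0=E2 v1=G2 (m3)
bar 8: v0=D3 v1=B3 (M6)
bar 9: v0=C3 v1=C4 (P8)
  R1 @ bar1.0: C3/C4 P8 -> A2/A3 P8 similar
  R7 @ bar3.0: G3->A2 leap 10st
  R7 @ bar8.0: E2->D3 leap 10st
  R7 @ bar8.0: G2->B3 leap 16st

No (4 violations)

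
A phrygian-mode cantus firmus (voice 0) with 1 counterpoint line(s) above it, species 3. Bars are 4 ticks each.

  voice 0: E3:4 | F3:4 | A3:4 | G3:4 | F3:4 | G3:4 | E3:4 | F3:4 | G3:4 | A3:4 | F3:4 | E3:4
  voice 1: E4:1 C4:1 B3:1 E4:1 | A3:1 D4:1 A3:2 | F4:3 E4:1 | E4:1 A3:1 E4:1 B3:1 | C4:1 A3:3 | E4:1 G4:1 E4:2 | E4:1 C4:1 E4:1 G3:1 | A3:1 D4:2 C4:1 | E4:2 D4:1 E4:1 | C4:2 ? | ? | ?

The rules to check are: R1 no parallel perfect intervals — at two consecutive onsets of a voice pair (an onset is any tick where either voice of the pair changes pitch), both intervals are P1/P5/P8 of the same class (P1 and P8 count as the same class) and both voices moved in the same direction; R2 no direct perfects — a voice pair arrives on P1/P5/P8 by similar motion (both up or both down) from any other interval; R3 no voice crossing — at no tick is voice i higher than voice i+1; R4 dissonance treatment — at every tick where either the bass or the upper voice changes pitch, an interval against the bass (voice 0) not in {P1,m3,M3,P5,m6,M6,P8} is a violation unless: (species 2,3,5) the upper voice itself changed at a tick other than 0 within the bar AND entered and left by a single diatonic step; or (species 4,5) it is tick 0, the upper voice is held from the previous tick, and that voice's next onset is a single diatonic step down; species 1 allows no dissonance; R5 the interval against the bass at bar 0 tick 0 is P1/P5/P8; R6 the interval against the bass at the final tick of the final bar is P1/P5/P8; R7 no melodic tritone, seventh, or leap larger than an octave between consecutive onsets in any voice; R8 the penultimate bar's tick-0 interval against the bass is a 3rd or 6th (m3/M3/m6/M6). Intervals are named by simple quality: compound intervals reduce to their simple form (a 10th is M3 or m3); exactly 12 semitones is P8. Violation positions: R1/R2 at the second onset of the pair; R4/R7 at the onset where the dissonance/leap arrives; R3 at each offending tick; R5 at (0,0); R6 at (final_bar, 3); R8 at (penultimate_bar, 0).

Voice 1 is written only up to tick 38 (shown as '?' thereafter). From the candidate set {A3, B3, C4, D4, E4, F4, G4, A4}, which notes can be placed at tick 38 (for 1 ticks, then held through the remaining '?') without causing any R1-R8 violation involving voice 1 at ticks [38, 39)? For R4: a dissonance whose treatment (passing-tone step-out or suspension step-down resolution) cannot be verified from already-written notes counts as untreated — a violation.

{A3, A4, C4, E4, F4}

A3: legal
B3: violates R4
C4: legal
D4: violates R4
E4: legal
F4: legal
G4: violates R4
A4: legal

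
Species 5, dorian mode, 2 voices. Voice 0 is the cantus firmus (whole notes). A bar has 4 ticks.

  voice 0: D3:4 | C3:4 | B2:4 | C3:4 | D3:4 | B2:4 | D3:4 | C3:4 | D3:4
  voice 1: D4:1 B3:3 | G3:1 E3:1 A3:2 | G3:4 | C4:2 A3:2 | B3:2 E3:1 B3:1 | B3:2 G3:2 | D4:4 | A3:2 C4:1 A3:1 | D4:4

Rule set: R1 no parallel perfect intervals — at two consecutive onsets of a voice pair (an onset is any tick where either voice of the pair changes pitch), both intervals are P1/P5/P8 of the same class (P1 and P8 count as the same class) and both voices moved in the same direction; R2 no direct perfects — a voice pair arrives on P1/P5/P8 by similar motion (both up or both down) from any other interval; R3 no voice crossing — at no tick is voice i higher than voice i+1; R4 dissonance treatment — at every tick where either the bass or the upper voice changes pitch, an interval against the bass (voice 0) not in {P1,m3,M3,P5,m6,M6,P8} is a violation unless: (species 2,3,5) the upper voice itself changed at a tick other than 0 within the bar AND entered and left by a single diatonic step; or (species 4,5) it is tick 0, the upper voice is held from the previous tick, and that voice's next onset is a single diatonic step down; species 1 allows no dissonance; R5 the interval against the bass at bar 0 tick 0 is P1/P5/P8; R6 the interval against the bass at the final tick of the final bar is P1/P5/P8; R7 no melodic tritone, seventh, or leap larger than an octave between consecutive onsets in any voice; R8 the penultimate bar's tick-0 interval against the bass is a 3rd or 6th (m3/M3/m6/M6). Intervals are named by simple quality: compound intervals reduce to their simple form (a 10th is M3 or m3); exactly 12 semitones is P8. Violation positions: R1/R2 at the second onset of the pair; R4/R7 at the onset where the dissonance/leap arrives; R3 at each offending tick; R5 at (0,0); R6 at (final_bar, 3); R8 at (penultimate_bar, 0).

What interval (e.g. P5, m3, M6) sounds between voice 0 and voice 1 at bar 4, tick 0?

voice 0=D3 voice 1=B3 -> M6

M6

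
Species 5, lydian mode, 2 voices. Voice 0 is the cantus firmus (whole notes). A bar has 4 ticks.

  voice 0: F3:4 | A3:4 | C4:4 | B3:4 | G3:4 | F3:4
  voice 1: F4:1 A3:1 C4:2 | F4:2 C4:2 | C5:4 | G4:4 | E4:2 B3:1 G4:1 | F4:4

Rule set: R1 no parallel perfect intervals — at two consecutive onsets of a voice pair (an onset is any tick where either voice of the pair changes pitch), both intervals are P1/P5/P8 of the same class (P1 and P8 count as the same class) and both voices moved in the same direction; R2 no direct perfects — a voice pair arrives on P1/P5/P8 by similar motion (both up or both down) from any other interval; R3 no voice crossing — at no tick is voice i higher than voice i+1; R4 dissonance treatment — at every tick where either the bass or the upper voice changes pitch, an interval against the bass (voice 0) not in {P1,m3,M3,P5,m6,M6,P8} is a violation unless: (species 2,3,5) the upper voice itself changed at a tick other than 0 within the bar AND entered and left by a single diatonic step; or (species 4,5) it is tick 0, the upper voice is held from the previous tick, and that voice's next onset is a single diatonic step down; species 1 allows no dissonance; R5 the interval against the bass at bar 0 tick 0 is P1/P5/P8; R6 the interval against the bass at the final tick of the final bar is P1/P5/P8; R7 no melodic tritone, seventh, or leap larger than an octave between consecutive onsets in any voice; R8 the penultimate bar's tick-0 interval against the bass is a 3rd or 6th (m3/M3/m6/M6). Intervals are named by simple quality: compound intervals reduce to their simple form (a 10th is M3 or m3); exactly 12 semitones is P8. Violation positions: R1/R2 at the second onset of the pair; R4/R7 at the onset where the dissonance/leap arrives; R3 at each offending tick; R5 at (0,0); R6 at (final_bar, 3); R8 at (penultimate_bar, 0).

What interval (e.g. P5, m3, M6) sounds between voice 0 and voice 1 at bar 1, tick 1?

m6

voice 0=A3 voice 1=F4 -> m6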